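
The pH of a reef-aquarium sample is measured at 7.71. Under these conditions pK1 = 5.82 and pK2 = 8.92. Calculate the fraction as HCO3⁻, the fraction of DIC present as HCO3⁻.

α₁ = 1 / (1 + [H⁺]/K1 + K2/[H⁺]) = 1 / (1 + 10^-1.89 + 10^-1.21)
   = 1 / (1 + 0.012882 + 0.061660) = 1/1.0745 = 0.9306

α₁ = 0.931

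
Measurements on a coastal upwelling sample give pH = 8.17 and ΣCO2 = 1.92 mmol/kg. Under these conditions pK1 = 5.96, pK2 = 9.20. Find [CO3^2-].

[CO3²⁻] = 0.163 mmol/kg

α₂ = 1 / (1 + [H⁺]/K2 + [H⁺]²/(K1K2)) = 1 / (1 + 10^+1.03 + 10^-1.18)
   = 1 / (1 + 10.715 + 0.066069) = 1/11.781 = 0.08488
[CO3²⁻] = α₂ × DIC = 0.08488 × 1.92 = 0.163 mmol/kg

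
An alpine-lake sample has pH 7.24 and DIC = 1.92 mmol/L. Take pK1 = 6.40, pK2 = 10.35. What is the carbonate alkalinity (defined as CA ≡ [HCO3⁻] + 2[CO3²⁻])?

CA = 1.68 mmol/L

CA = [HCO3⁻] + 2[CO3²⁻] = (α₁ + 2α₂)·DIC
At pH 7.24: [H⁺]/K1 = 10^-0.84 = 0.14454, K2/[H⁺] = 10^-3.11 = 0.00077625
α₁ = 1/(1 + 0.14454 + 0.00077625) = 1/1.1453 = 0.8731; α₂ = α₁·K2/[H⁺] = 0.0006778
α₁ + 2α₂ = 0.8745
CA = 0.8745 × 1.92 = 1.68 mmol/L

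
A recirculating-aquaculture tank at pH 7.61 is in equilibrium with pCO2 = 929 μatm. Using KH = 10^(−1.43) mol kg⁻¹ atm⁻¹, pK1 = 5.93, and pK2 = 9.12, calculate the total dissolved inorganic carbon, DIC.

[CO2*] = KH · pCO2 = 10^(−1.43) × 929×10^-6 = 3.452×10^-5 mol/kg
α₀ = 1/(1 + K1/[H⁺] + K1K2/[H⁺]²) = 1/(1 + 10^+1.68 + 10^+0.17) = 0.01986
DIC = [CO2*]/α₀ = 3.452×10^-5 / 0.01986 = 1.74 mmol/kg

DIC = 1.74 mmol/kg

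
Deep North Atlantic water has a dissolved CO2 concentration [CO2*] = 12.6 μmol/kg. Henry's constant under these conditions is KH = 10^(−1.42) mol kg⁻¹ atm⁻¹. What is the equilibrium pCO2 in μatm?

pCO2 = 331 μatm

KH = 10^(−1.42) = 3.802×10^-2 mol kg⁻¹ atm⁻¹
pCO2 = [CO2*]/KH = 12.6×10^-6 / 3.802×10^-2 = 3.31×10^-4 atm = 331 μatm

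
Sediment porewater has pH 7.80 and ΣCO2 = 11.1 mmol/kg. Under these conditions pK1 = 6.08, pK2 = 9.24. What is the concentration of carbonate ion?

[CO3²⁻] = 0.382 mmol/kg

α₂ = 1 / (1 + [H⁺]/K2 + [H⁺]²/(K1K2)) = 1 / (1 + 10^+1.44 + 10^-0.28)
   = 1 / (1 + 27.542 + 0.52481) = 1/29.067 = 0.03440
[CO3²⁻] = α₂ × DIC = 0.03440 × 11.1 = 0.382 mmol/kg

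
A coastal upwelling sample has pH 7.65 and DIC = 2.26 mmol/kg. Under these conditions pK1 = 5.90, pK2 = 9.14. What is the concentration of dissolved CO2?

α₀ = 1 / (1 + K1/[H⁺] + K1K2/[H⁺]²) = 1 / (1 + 10^+1.75 + 10^+0.26)
   = 1 / (1 + 56.234 + 1.8197) = 1/59.054 = 0.01693
[CO2*] = α₀ × DIC = 0.01693 × 2.26 = 0.0383 mmol/kg

[CO2*] = 0.0383 mmol/kg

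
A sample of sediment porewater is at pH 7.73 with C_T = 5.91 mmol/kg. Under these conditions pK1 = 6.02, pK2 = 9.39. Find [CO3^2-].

[CO3²⁻] = 0.124 mmol/kg

α₂ = 1 / (1 + [H⁺]/K2 + [H⁺]²/(K1K2)) = 1 / (1 + 10^+1.66 + 10^-0.05)
   = 1 / (1 + 45.709 + 0.89125) = 1/47.600 = 0.02101
[CO3²⁻] = α₂ × DIC = 0.02101 × 5.91 = 0.124 mmol/kg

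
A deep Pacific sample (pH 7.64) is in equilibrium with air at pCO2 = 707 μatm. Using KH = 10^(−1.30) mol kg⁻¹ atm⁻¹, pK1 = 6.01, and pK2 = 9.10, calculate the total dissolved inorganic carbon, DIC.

DIC = 1.60 mmol/kg

[CO2*] = KH · pCO2 = 10^(−1.30) × 707×10^-6 = 3.543×10^-5 mol/kg
α₀ = 1/(1 + K1/[H⁺] + K1K2/[H⁺]²) = 1/(1 + 10^+1.63 + 10^+0.17) = 0.02215
DIC = [CO2*]/α₀ = 3.543×10^-5 / 0.02215 = 1.60 mmol/kg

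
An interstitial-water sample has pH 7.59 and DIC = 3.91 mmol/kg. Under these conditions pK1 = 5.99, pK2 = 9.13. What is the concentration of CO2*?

[CO2*] = 0.0932 mmol/kg

α₀ = 1 / (1 + K1/[H⁺] + K1K2/[H⁺]²) = 1 / (1 + 10^+1.60 + 10^+0.06)
   = 1 / (1 + 39.811 + 1.1482) = 1/41.959 = 0.02383
[CO2*] = α₀ × DIC = 0.02383 × 3.91 = 0.0932 mmol/kg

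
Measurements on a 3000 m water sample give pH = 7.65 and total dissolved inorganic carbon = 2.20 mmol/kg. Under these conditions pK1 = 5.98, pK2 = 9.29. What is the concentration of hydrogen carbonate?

α₁ = 1 / (1 + [H⁺]/K1 + K2/[H⁺]) = 1 / (1 + 10^-1.67 + 10^-1.64)
   = 1 / (1 + 0.021380 + 0.022909) = 1/1.0443 = 0.9576
[HCO3⁻] = α₁ × DIC = 0.9576 × 2.20 = 2.11 mmol/kg

[HCO3⁻] = 2.11 mmol/kg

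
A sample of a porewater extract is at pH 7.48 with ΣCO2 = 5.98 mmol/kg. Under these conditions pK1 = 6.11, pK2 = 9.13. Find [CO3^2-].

α₂ = 1 / (1 + [H⁺]/K2 + [H⁺]²/(K1K2)) = 1 / (1 + 10^+1.65 + 10^+0.28)
   = 1 / (1 + 44.668 + 1.9055) = 1/47.574 = 0.02102
[CO3²⁻] = α₂ × DIC = 0.02102 × 5.98 = 0.126 mmol/kg

[CO3²⁻] = 0.126 mmol/kg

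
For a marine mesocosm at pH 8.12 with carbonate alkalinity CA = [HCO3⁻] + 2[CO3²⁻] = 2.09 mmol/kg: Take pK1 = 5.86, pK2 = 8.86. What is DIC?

DIC = 1.82 mmol/kg

CA = [HCO3⁻] + 2[CO3²⁻] = (α₁ + 2α₂)·DIC
At pH 8.12: [H⁺]/K1 = 10^-2.26 = 0.0054954, K2/[H⁺] = 10^-0.74 = 0.18197
α₁ = 1/(1 + 0.0054954 + 0.18197) = 1/1.1875 = 0.8421; α₂ = α₁·K2/[H⁺] = 0.1532
α₁ + 2α₂ = 1.1486
DIC = CA / (α₁ + 2α₂) = 2.09 / 1.1486 = 1.82 mmol/kg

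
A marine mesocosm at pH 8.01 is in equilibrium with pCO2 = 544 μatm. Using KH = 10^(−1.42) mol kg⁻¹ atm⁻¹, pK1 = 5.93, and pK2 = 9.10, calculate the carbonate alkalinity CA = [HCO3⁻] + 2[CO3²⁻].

[CO2*] = KH · pCO2 = 10^(−1.42) × 544×10^-6 = 2.068×10^-5 mol/kg
α₀ = 1/(1 + K1/[H⁺] + K1K2/[H⁺]²) = 1/(1 + 10^+2.08 + 10^+0.99) = 0.007634
DIC = [CO2*]/α₀ = 2.068×10^-5 / 0.007634 = 2.709 mmol/kg
CA = (α₁ + 2α₂)·DIC = (0.9178 + 2×0.07460) × 2.709 = 2.89 mmol/kg

CA = 2.89 mmol/kg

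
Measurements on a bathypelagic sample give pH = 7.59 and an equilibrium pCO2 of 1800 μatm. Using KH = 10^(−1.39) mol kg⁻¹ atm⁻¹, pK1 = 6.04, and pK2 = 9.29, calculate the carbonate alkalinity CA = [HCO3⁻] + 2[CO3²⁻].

CA = 2.71 mmol/kg

[CO2*] = KH · pCO2 = 10^(−1.39) × 1800×10^-6 = 7.333×10^-5 mol/kg
α₀ = 1/(1 + K1/[H⁺] + K1K2/[H⁺]²) = 1/(1 + 10^+1.55 + 10^-0.15) = 0.02689
DIC = [CO2*]/α₀ = 7.333×10^-5 / 0.02689 = 2.727 mmol/kg
CA = (α₁ + 2α₂)·DIC = (0.9541 + 2×0.01904) × 2.727 = 2.71 mmol/kg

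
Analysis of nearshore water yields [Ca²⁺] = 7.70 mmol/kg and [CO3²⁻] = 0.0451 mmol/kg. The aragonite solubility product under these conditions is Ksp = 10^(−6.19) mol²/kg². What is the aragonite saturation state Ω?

Ω = 0.538

Ksp = 10^(−6.19) = 6.457×10^-7
Ω = [Ca²⁺][CO3²⁻]/Ksp = (7.70×10^-3)(0.0451×10^-3) / 6.457×10^-7 = 0.538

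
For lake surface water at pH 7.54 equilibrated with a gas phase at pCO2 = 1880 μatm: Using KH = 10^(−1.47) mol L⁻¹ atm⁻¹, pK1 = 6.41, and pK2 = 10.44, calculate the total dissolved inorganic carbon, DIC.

[CO2*] = KH · pCO2 = 10^(−1.47) × 1880×10^-6 = 6.370×10^-5 mol/L
α₀ = 1/(1 + K1/[H⁺] + K1K2/[H⁺]²) = 1/(1 + 10^+1.13 + 10^-1.77) = 0.06893
DIC = [CO2*]/α₀ = 6.370×10^-5 / 0.06893 = 0.924 mmol/L

DIC = 0.924 mmol/L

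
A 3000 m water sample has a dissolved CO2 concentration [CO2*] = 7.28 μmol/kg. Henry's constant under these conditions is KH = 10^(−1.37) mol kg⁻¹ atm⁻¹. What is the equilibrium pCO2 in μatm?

KH = 10^(−1.37) = 4.266×10^-2 mol kg⁻¹ atm⁻¹
pCO2 = [CO2*]/KH = 7.28×10^-6 / 4.266×10^-2 = 1.71×10^-4 atm = 171 μatm

pCO2 = 171 μatm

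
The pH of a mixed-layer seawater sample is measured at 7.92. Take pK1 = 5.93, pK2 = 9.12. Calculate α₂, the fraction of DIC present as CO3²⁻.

α₂ = 0.0588

α₂ = 1 / (1 + [H⁺]/K2 + [H⁺]²/(K1K2)) = 1 / (1 + 10^+1.20 + 10^-0.79)
   = 1 / (1 + 15.849 + 0.16218) = 1/17.011 = 0.05879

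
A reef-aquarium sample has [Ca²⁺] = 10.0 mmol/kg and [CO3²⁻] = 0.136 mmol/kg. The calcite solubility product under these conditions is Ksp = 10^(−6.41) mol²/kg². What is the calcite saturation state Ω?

Ksp = 10^(−6.41) = 3.890×10^-7
Ω = [Ca²⁺][CO3²⁻]/Ksp = (10.0×10^-3)(0.136×10^-3) / 3.890×10^-7 = 3.50

Ω = 3.50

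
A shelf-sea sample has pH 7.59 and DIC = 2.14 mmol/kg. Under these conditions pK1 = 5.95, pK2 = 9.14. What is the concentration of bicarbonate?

α₁ = 1 / (1 + [H⁺]/K1 + K2/[H⁺]) = 1 / (1 + 10^-1.64 + 10^-1.55)
   = 1 / (1 + 0.022909 + 0.028184) = 1/1.0511 = 0.9514
[HCO3⁻] = α₁ × DIC = 0.9514 × 2.14 = 2.04 mmol/kg

[HCO3⁻] = 2.04 mmol/kg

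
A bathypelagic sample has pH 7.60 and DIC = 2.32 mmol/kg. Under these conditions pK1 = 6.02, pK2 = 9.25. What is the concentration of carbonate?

[CO3²⁻] = 0.0495 mmol/kg

α₂ = 1 / (1 + [H⁺]/K2 + [H⁺]²/(K1K2)) = 1 / (1 + 10^+1.65 + 10^+0.07)
   = 1 / (1 + 44.668 + 1.1749) = 1/46.843 = 0.02135
[CO3²⁻] = α₂ × DIC = 0.02135 × 2.32 = 0.0495 mmol/kg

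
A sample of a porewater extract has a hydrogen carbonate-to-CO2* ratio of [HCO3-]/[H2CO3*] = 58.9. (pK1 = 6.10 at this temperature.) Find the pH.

pH = 7.87

From K1 = [H⁺][HCO3-]/[H2CO3*]:  pH = pK1 + log₁₀([HCO3-]/[H2CO3*])
log₁₀(58.9) = +1.770
pH = 6.10 + (+1.770) = 7.87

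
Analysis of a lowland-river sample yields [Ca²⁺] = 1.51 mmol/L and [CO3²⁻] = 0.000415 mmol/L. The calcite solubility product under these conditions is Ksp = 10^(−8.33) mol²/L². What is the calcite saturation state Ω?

Ksp = 10^(−8.33) = 4.677×10^-9
Ω = [Ca²⁺][CO3²⁻]/Ksp = (1.51×10^-3)(0.000415×10^-3) / 4.677×10^-9 = 0.134

Ω = 0.134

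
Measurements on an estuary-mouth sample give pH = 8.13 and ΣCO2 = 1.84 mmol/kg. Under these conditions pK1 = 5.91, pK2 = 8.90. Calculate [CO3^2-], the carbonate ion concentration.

[CO3²⁻] = 0.266 mmol/kg

α₂ = 1 / (1 + [H⁺]/K2 + [H⁺]²/(K1K2)) = 1 / (1 + 10^+0.77 + 10^-1.45)
   = 1 / (1 + 5.8884 + 0.035481) = 1/6.9239 = 0.1444
[CO3²⁻] = α₂ × DIC = 0.1444 × 1.84 = 0.266 mmol/kg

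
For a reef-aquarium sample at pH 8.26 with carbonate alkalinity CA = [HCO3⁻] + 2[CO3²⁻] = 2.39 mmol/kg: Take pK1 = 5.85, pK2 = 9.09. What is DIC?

DIC = 2.12 mmol/kg

CA = [HCO3⁻] + 2[CO3²⁻] = (α₁ + 2α₂)·DIC
At pH 8.26: [H⁺]/K1 = 10^-2.41 = 0.0038905, K2/[H⁺] = 10^-0.83 = 0.14791
α₁ = 1/(1 + 0.0038905 + 0.14791) = 1/1.1518 = 0.8682; α₂ = α₁·K2/[H⁺] = 0.1284
α₁ + 2α₂ = 1.1250
DIC = CA / (α₁ + 2α₂) = 2.39 / 1.1250 = 2.12 mmol/kg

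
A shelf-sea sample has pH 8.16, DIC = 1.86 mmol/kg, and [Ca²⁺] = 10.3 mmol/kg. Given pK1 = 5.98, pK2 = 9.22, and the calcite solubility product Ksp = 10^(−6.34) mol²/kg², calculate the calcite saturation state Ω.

α₂ = 1 / (1 + [H⁺]/K2 + [H⁺]²/(K1K2)) = 1 / (1 + 10^+1.06 + 10^-1.12)
   = 1 / (1 + 11.482 + 0.075858) = 1/12.557 = 0.07963
[CO3²⁻] = α₂ × DIC = 0.07963 × 1.86 = 0.1481 mmol/kg
Ksp = 10^(−6.34) = 4.571×10^-7
Ω = [Ca²⁺][CO3²⁻]/Ksp = (10.3×10^-3)(1.481×10^-4) / 4.571×10^-7 = 3.34

Ω = 3.34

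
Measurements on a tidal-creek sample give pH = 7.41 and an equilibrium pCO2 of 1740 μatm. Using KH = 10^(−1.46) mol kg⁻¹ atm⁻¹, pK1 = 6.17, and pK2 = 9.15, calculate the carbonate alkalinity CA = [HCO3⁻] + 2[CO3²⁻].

[CO2*] = KH · pCO2 = 10^(−1.46) × 1740×10^-6 = 6.033×10^-5 mol/kg
α₀ = 1/(1 + K1/[H⁺] + K1K2/[H⁺]²) = 1/(1 + 10^+1.24 + 10^-0.50) = 0.05349
DIC = [CO2*]/α₀ = 6.033×10^-5 / 0.05349 = 1.128 mmol/kg
CA = (α₁ + 2α₂)·DIC = (0.9296 + 2×0.01692) × 1.128 = 1.09 mmol/kg

CA = 1.09 mmol/kg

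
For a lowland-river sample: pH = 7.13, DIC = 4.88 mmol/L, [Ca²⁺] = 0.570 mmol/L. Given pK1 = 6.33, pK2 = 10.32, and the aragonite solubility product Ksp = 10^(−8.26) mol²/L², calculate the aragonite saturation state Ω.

Ω = 0.282

α₂ = 1 / (1 + [H⁺]/K2 + [H⁺]²/(K1K2)) = 1 / (1 + 10^+3.19 + 10^+2.39)
   = 1 / (1 + 1548.8 + 245.47) = 1/1795.3 = 0.0005570
[CO3²⁻] = α₂ × DIC = 0.0005570 × 4.88 = 0.002718 mmol/L = 2.718 μmol/L
Ksp = 10^(−8.26) = 5.495×10^-9
Ω = [Ca²⁺][CO3²⁻]/Ksp = (0.570×10^-3)(2.718×10^-6) / 5.495×10^-9 = 0.282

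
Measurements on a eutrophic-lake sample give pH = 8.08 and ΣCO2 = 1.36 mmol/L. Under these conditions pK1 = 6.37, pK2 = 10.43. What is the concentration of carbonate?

α₂ = 1 / (1 + [H⁺]/K2 + [H⁺]²/(K1K2)) = 1 / (1 + 10^+2.35 + 10^+0.64)
   = 1 / (1 + 223.87 + 4.3652) = 1/229.24 = 0.004362
[CO3²⁻] = α₂ × DIC = 0.004362 × 1.36 = 0.00593 mmol/L = 5.93 μmol/L

[CO3²⁻] = 5.93 μmol/L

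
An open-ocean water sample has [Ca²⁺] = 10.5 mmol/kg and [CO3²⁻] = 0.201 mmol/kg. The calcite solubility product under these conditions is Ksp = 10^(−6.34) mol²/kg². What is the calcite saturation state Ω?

Ω = 4.62

Ksp = 10^(−6.34) = 4.571×10^-7
Ω = [Ca²⁺][CO3²⁻]/Ksp = (10.5×10^-3)(0.201×10^-3) / 4.571×10^-7 = 4.62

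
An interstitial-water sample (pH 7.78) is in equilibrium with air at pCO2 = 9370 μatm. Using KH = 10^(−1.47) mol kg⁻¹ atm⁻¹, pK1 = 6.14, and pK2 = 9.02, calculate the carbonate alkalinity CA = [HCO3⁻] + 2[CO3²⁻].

CA = 15.5 mmol/kg

[CO2*] = KH · pCO2 = 10^(−1.47) × 9370×10^-6 = 3.175×10^-4 mol/kg
α₀ = 1/(1 + K1/[H⁺] + K1K2/[H⁺]²) = 1/(1 + 10^+1.64 + 10^+0.40) = 0.02120
DIC = [CO2*]/α₀ = 3.175×10^-4 / 0.02120 = 14.97 mmol/kg
CA = (α₁ + 2α₂)·DIC = (0.9255 + 2×0.05326) × 14.97 = 15.5 mmol/kg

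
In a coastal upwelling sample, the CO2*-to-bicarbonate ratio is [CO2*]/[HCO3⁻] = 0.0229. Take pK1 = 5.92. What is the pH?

pH = 7.56

From K1 = [H⁺][HCO3⁻]/[CO2*]:  pH = pK1 − log₁₀([CO2*]/[HCO3⁻])
log₁₀(0.0229) = -1.640
pH = 5.92 − (-1.640) = 7.56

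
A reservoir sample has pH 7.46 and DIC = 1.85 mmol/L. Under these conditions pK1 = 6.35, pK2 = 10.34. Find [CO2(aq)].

α₀ = 1 / (1 + K1/[H⁺] + K1K2/[H⁺]²) = 1 / (1 + 10^+1.11 + 10^-1.77)
   = 1 / (1 + 12.882 + 0.016982) = 1/13.899 = 0.07195
[CO2*] = α₀ × DIC = 0.07195 × 1.85 = 0.133 mmol/L

[CO2*] = 0.133 mmol/L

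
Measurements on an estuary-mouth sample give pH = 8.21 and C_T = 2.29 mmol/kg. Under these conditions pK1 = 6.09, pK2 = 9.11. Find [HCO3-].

α₁ = 1 / (1 + [H⁺]/K1 + K2/[H⁺]) = 1 / (1 + 10^-2.12 + 10^-0.90)
   = 1 / (1 + 0.0075858 + 0.12589) = 1/1.1335 = 0.8822
[HCO3⁻] = α₁ × DIC = 0.8822 × 2.29 = 2.02 mmol/kg

[HCO3⁻] = 2.02 mmol/kg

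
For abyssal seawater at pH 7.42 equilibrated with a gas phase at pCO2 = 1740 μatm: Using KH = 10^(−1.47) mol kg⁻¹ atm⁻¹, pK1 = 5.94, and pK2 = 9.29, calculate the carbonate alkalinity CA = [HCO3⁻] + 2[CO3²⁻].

[CO2*] = KH · pCO2 = 10^(−1.47) × 1740×10^-6 = 5.896×10^-5 mol/kg
α₀ = 1/(1 + K1/[H⁺] + K1K2/[H⁺]²) = 1/(1 + 10^+1.48 + 10^-0.39) = 0.03164
DIC = [CO2*]/α₀ = 5.896×10^-5 / 0.03164 = 1.864 mmol/kg
CA = (α₁ + 2α₂)·DIC = (0.9555 + 2×0.01289) × 1.864 = 1.83 mmol/kg

CA = 1.83 mmol/kg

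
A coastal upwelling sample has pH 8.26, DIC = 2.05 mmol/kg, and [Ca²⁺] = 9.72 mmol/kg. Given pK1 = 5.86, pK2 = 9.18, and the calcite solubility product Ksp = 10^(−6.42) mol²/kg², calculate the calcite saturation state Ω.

Ω = 5.60

α₂ = 1 / (1 + [H⁺]/K2 + [H⁺]²/(K1K2)) = 1 / (1 + 10^+0.92 + 10^-1.48)
   = 1 / (1 + 8.3176 + 0.033113) = 1/9.3508 = 0.1069
[CO3²⁻] = α₂ × DIC = 0.1069 × 2.05 = 0.2192 mmol/kg
Ksp = 10^(−6.42) = 3.802×10^-7
Ω = [Ca²⁺][CO3²⁻]/Ksp = (9.72×10^-3)(2.192×10^-4) / 3.802×10^-7 = 5.60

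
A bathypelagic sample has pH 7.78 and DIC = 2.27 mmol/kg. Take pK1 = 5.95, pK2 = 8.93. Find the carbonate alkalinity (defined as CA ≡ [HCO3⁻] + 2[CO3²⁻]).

CA = [HCO3⁻] + 2[CO3²⁻] = (α₁ + 2α₂)·DIC
At pH 7.78: [H⁺]/K1 = 10^-1.83 = 0.014791, K2/[H⁺] = 10^-1.15 = 0.070795
α₁ = 1/(1 + 0.014791 + 0.070795) = 1/1.0856 = 0.9212; α₂ = α₁·K2/[H⁺] = 0.06521
α₁ + 2α₂ = 1.0516
CA = 1.0516 × 2.27 = 2.39 mmol/kg

CA = 2.39 mmol/kg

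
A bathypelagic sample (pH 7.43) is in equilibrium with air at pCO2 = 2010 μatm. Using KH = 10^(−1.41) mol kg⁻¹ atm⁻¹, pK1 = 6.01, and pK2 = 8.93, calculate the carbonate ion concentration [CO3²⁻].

[CO2*] = KH · pCO2 = 10^(−1.41) × 2010×10^-6 = 7.820×10^-5 mol/kg
α₀ = 1/(1 + K1/[H⁺] + K1K2/[H⁺]²) = 1/(1 + 10^+1.42 + 10^-0.08) = 0.03554
DIC = [CO2*]/α₀ = 7.820×10^-5 / 0.03554 = 2.200 mmol/kg
[CO3²⁻] = α₂·DIC; α₂ = 0.02956, so [CO3²⁻] = 0.02956 × 2.200 = 0.0650 mmol/kg

[CO3²⁻] = 0.0650 mmol/kg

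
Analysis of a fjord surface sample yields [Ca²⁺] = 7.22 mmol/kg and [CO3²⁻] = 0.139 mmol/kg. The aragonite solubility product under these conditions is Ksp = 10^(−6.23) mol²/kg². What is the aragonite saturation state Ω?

Ω = 1.70

Ksp = 10^(−6.23) = 5.888×10^-7
Ω = [Ca²⁺][CO3²⁻]/Ksp = (7.22×10^-3)(0.139×10^-3) / 5.888×10^-7 = 1.70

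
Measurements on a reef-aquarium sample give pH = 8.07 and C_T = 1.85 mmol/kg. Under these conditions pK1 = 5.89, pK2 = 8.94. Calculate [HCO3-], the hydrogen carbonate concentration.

[HCO3⁻] = 1.62 mmol/kg

α₁ = 1 / (1 + [H⁺]/K1 + K2/[H⁺]) = 1 / (1 + 10^-2.18 + 10^-0.87)
   = 1 / (1 + 0.0066069 + 0.13490) = 1/1.1415 = 0.8760
[HCO3⁻] = α₁ × DIC = 0.8760 × 1.85 = 1.62 mmol/kg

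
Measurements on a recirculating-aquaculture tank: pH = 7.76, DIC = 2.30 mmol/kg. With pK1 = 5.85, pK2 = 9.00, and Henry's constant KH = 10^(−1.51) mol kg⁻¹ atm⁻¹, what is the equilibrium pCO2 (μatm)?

α₀ = 1 / (1 + K1/[H⁺] + K1K2/[H⁺]²) = 1 / (1 + 10^+1.91 + 10^+0.67)
   = 1 / (1 + 81.283 + 4.6774) = 1/86.960 = 0.01150
[CO2*] = α₀ × DIC = 0.01150 × 2.30 = 0.02645 mmol/kg
pCO2 = [CO2*]/KH = 2.645×10^-5 / 3.090×10^-2 = 856 μatm

pCO2 = 856 μatm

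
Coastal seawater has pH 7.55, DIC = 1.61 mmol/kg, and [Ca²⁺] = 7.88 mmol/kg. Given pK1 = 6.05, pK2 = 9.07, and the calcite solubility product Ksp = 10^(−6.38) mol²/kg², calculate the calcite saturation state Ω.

α₂ = 1 / (1 + [H⁺]/K2 + [H⁺]²/(K1K2)) = 1 / (1 + 10^+1.52 + 10^+0.02)
   = 1 / (1 + 33.113 + 1.0471) = 1/35.160 = 0.02844
[CO3²⁻] = α₂ × DIC = 0.02844 × 1.61 = 0.04579 mmol/kg
Ksp = 10^(−6.38) = 4.169×10^-7
Ω = [Ca²⁺][CO3²⁻]/Ksp = (7.88×10^-3)(4.579×10^-5) / 4.169×10^-7 = 0.866

Ω = 0.866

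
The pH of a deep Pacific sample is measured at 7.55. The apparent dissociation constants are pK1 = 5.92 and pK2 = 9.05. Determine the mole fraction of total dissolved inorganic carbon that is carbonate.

α₂ = 1 / (1 + [H⁺]/K2 + [H⁺]²/(K1K2)) = 1 / (1 + 10^+1.50 + 10^-0.13)
   = 1 / (1 + 31.623 + 0.74131) = 1/33.364 = 0.02997

α₂ = 0.0300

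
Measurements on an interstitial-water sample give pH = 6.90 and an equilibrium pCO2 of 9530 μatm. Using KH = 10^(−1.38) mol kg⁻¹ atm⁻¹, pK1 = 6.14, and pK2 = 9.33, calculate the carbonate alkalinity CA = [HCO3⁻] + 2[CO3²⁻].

[CO2*] = KH · pCO2 = 10^(−1.38) × 9530×10^-6 = 3.973×10^-4 mol/kg
α₀ = 1/(1 + K1/[H⁺] + K1K2/[H⁺]²) = 1/(1 + 10^+0.76 + 10^-1.67) = 0.1476
DIC = [CO2*]/α₀ = 3.973×10^-4 / 0.1476 = 2.692 mmol/kg
CA = (α₁ + 2α₂)·DIC = (0.8493 + 2×0.003155) × 2.692 = 2.30 mmol/kg

CA = 2.30 mmol/kg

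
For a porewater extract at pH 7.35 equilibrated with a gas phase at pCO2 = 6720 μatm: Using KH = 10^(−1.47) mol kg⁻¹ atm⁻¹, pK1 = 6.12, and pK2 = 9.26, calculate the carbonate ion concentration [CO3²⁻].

[CO3²⁻] = 0.0476 mmol/kg

[CO2*] = KH · pCO2 = 10^(−1.47) × 6720×10^-6 = 2.277×10^-4 mol/kg
α₀ = 1/(1 + K1/[H⁺] + K1K2/[H⁺]²) = 1/(1 + 10^+1.23 + 10^-0.68) = 0.05497
DIC = [CO2*]/α₀ = 2.277×10^-4 / 0.05497 = 4.142 mmol/kg
[CO3²⁻] = α₂·DIC; α₂ = 0.01149, so [CO3²⁻] = 0.01149 × 4.142 = 0.0476 mmol/kg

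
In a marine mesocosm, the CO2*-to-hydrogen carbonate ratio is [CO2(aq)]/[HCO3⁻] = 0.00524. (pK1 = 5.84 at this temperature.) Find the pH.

pH = 8.12

From K1 = [H⁺][HCO3⁻]/[CO2(aq)]:  pH = pK1 − log₁₀([CO2(aq)]/[HCO3⁻])
log₁₀(0.00524) = -2.281
pH = 5.84 − (-2.281) = 8.12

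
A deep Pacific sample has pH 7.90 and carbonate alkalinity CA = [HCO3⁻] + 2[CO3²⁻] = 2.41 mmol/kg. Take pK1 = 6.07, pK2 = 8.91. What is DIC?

CA = [HCO3⁻] + 2[CO3²⁻] = (α₁ + 2α₂)·DIC
At pH 7.90: [H⁺]/K1 = 10^-1.83 = 0.014791, K2/[H⁺] = 10^-1.01 = 0.097724
α₁ = 1/(1 + 0.014791 + 0.097724) = 1/1.1125 = 0.8989; α₂ = α₁·K2/[H⁺] = 0.08784
α₁ + 2α₂ = 1.0745
DIC = CA / (α₁ + 2α₂) = 2.41 / 1.0745 = 2.24 mmol/kg

DIC = 2.24 mmol/kg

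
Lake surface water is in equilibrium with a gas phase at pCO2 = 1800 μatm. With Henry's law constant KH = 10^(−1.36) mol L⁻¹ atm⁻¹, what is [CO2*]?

[CO2*] = 78.6 μmol/L

KH = 10^(−1.36) = 4.365×10^-2 mol L⁻¹ atm⁻¹
[CO2*] = KH · pCO2 = 4.365×10^-2 × 1800×10^-6 atm = 7.86×10^-5 mol/L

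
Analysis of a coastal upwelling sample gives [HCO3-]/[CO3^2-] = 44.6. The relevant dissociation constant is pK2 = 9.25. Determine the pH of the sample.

pH = 7.60

From K2 = [H⁺][CO3^2-]/[HCO3-]:  pH = pK2 − log₁₀([HCO3-]/[CO3^2-])
log₁₀(44.6) = +1.649
pH = 9.25 − (+1.649) = 7.60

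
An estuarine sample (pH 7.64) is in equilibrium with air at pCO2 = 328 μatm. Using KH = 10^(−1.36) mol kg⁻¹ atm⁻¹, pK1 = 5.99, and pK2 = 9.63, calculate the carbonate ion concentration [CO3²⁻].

[CO3²⁻] = 6.54 μmol/kg

[CO2*] = KH · pCO2 = 10^(−1.36) × 328×10^-6 = 1.432×10^-5 mol/kg
α₀ = 1/(1 + K1/[H⁺] + K1K2/[H⁺]²) = 1/(1 + 10^+1.65 + 10^-0.34) = 0.02168
DIC = [CO2*]/α₀ = 1.432×10^-5 / 0.02168 = 0.6604 mmol/kg
[CO3²⁻] = α₂·DIC; α₂ = 0.009910, so [CO3²⁻] = 0.009910 × 0.6604 = 0.00654 mmol/kg = 6.54 μmol/kg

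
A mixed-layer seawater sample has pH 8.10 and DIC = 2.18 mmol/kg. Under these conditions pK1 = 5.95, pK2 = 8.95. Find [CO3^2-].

[CO3²⁻] = 0.268 mmol/kg

α₂ = 1 / (1 + [H⁺]/K2 + [H⁺]²/(K1K2)) = 1 / (1 + 10^+0.85 + 10^-1.30)
   = 1 / (1 + 7.0795 + 0.050119) = 1/8.1296 = 0.1230
[CO3²⁻] = α₂ × DIC = 0.1230 × 2.18 = 0.268 mmol/kg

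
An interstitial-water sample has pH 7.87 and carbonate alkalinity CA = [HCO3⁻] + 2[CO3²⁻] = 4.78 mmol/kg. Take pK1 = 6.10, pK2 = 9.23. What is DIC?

CA = [HCO3⁻] + 2[CO3²⁻] = (α₁ + 2α₂)·DIC
At pH 7.87: [H⁺]/K1 = 10^-1.77 = 0.016982, K2/[H⁺] = 10^-1.36 = 0.043652
α₁ = 1/(1 + 0.016982 + 0.043652) = 1/1.0606 = 0.9428; α₂ = α₁·K2/[H⁺] = 0.04116
α₁ + 2α₂ = 1.0251
DIC = CA / (α₁ + 2α₂) = 4.78 / 1.0251 = 4.66 mmol/kg

DIC = 4.66 mmol/kg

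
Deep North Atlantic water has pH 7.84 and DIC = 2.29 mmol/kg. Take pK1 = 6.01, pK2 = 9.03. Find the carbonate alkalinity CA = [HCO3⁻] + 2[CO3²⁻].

CA = [HCO3⁻] + 2[CO3²⁻] = (α₁ + 2α₂)·DIC
At pH 7.84: [H⁺]/K1 = 10^-1.83 = 0.014791, K2/[H⁺] = 10^-1.19 = 0.064565
α₁ = 1/(1 + 0.014791 + 0.064565) = 1/1.0794 = 0.9265; α₂ = α₁·K2/[H⁺] = 0.05982
α₁ + 2α₂ = 1.0461
CA = 1.0461 × 2.29 = 2.40 mmol/kg

CA = 2.40 mmol/kg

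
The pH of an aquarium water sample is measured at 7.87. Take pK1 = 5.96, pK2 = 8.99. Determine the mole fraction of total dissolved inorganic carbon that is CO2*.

α₀ = 1 / (1 + K1/[H⁺] + K1K2/[H⁺]²) = 1 / (1 + 10^+1.91 + 10^+0.79)
   = 1 / (1 + 81.283 + 6.1660) = 1/88.449 = 0.01131

α₀ = 0.0113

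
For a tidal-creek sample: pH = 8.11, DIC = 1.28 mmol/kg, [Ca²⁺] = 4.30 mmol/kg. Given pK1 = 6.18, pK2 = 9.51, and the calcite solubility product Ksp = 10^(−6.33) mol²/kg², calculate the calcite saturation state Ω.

α₂ = 1 / (1 + [H⁺]/K2 + [H⁺]²/(K1K2)) = 1 / (1 + 10^+1.40 + 10^-0.53)
   = 1 / (1 + 25.119 + 0.29512) = 1/26.414 = 0.03786
[CO3²⁻] = α₂ × DIC = 0.03786 × 1.28 = 0.04846 mmol/kg
Ksp = 10^(−6.33) = 4.677×10^-7
Ω = [Ca²⁺][CO3²⁻]/Ksp = (4.30×10^-3)(4.846×10^-5) / 4.677×10^-7 = 0.445

Ω = 0.445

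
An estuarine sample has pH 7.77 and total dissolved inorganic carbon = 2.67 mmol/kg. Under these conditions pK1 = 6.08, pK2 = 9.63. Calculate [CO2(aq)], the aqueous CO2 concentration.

α₀ = 1 / (1 + K1/[H⁺] + K1K2/[H⁺]²) = 1 / (1 + 10^+1.69 + 10^-0.17)
   = 1 / (1 + 48.978 + 0.67608) = 1/50.654 = 0.01974
[CO2*] = α₀ × DIC = 0.01974 × 2.67 = 0.0527 mmol/kg

[CO2*] = 0.0527 mmol/kg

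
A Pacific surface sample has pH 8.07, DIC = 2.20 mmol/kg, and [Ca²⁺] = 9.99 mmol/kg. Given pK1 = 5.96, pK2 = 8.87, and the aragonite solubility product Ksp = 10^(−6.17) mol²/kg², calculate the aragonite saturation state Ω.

α₂ = 1 / (1 + [H⁺]/K2 + [H⁺]²/(K1K2)) = 1 / (1 + 10^+0.80 + 10^-1.31)
   = 1 / (1 + 6.3096 + 0.048978) = 1/7.3586 = 0.1359
[CO3²⁻] = α₂ × DIC = 0.1359 × 2.20 = 0.2990 mmol/kg
Ksp = 10^(−6.17) = 6.761×10^-7
Ω = [Ca²⁺][CO3²⁻]/Ksp = (9.99×10^-3)(2.990×10^-4) / 6.761×10^-7 = 4.42

Ω = 4.42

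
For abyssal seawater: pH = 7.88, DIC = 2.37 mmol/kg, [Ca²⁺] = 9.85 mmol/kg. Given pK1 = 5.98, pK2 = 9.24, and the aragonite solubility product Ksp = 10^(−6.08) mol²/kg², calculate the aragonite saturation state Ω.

α₂ = 1 / (1 + [H⁺]/K2 + [H⁺]²/(K1K2)) = 1 / (1 + 10^+1.36 + 10^-0.54)
   = 1 / (1 + 22.909 + 0.28840) = 1/24.197 = 0.04133
[CO3²⁻] = α₂ × DIC = 0.04133 × 2.37 = 0.09795 mmol/kg
Ksp = 10^(−6.08) = 8.318×10^-7
Ω = [Ca²⁺][CO3²⁻]/Ksp = (9.85×10^-3)(9.795×10^-5) / 8.318×10^-7 = 1.16

Ω = 1.16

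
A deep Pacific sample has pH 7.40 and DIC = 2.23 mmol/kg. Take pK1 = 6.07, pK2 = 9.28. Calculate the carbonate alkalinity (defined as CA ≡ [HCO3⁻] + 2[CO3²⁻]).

CA = 2.16 mmol/kg

CA = [HCO3⁻] + 2[CO3²⁻] = (α₁ + 2α₂)·DIC
At pH 7.40: [H⁺]/K1 = 10^-1.33 = 0.046774, K2/[H⁺] = 10^-1.88 = 0.013183
α₁ = 1/(1 + 0.046774 + 0.013183) = 1/1.0600 = 0.9434; α₂ = α₁·K2/[H⁺] = 0.01244
α₁ + 2α₂ = 0.9683
CA = 0.9683 × 2.23 = 2.16 mmol/kg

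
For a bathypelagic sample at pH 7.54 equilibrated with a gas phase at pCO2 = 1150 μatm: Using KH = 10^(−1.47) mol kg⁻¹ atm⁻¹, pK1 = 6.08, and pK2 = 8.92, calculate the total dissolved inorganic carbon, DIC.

DIC = 1.21 mmol/kg

[CO2*] = KH · pCO2 = 10^(−1.47) × 1150×10^-6 = 3.897×10^-5 mol/kg
α₀ = 1/(1 + K1/[H⁺] + K1K2/[H⁺]²) = 1/(1 + 10^+1.46 + 10^+0.08) = 0.03221
DIC = [CO2*]/α₀ = 3.897×10^-5 / 0.03221 = 1.21 mmol/kg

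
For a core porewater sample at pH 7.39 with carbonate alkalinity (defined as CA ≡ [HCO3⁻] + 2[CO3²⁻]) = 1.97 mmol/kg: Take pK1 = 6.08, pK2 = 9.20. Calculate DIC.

DIC = 2.03 mmol/kg

CA = [HCO3⁻] + 2[CO3²⁻] = (α₁ + 2α₂)·DIC
At pH 7.39: [H⁺]/K1 = 10^-1.31 = 0.048978, K2/[H⁺] = 10^-1.81 = 0.015488
α₁ = 1/(1 + 0.048978 + 0.015488) = 1/1.0645 = 0.9394; α₂ = α₁·K2/[H⁺] = 0.01455
α₁ + 2α₂ = 0.9685
DIC = CA / (α₁ + 2α₂) = 1.97 / 0.9685 = 2.03 mmol/kg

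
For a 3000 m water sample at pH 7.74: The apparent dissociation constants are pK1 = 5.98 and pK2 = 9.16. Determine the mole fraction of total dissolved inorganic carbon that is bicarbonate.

α₁ = 0.948

α₁ = 1 / (1 + [H⁺]/K1 + K2/[H⁺]) = 1 / (1 + 10^-1.76 + 10^-1.42)
   = 1 / (1 + 0.017378 + 0.038019) = 1/1.0554 = 0.9475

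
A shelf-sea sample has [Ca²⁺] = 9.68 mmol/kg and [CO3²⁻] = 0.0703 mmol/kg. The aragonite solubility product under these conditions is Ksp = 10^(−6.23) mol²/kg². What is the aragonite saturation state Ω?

Ω = 1.16

Ksp = 10^(−6.23) = 5.888×10^-7
Ω = [Ca²⁺][CO3²⁻]/Ksp = (9.68×10^-3)(0.0703×10^-3) / 5.888×10^-7 = 1.16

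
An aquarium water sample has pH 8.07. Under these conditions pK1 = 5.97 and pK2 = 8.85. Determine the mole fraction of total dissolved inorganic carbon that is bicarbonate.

α₁ = 1 / (1 + [H⁺]/K1 + K2/[H⁺]) = 1 / (1 + 10^-2.10 + 10^-0.78)
   = 1 / (1 + 0.0079433 + 0.16596) = 1/1.1739 = 0.8519

α₁ = 0.852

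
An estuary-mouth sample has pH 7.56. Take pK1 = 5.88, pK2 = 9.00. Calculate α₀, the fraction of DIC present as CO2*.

α₀ = 1 / (1 + K1/[H⁺] + K1K2/[H⁺]²) = 1 / (1 + 10^+1.68 + 10^+0.24)
   = 1 / (1 + 47.863 + 1.7378) = 1/50.601 = 0.01976

α₀ = 0.0198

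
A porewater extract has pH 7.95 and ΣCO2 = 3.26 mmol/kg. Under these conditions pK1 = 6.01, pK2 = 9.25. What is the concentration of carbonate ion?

[CO3²⁻] = 0.154 mmol/kg

α₂ = 1 / (1 + [H⁺]/K2 + [H⁺]²/(K1K2)) = 1 / (1 + 10^+1.30 + 10^-0.64)
   = 1 / (1 + 19.953 + 0.22909) = 1/21.182 = 0.04721
[CO3²⁻] = α₂ × DIC = 0.04721 × 3.26 = 0.154 mmol/kg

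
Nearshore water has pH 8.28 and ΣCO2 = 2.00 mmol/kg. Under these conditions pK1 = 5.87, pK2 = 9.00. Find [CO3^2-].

[CO3²⁻] = 0.319 mmol/kg

α₂ = 1 / (1 + [H⁺]/K2 + [H⁺]²/(K1K2)) = 1 / (1 + 10^+0.72 + 10^-1.69)
   = 1 / (1 + 5.2481 + 0.020417) = 1/6.2685 = 0.1595
[CO3²⁻] = α₂ × DIC = 0.1595 × 2.00 = 0.319 mmol/kg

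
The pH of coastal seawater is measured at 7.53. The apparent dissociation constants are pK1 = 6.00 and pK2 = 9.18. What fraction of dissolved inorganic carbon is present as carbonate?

α₂ = 0.0213

α₂ = 1 / (1 + [H⁺]/K2 + [H⁺]²/(K1K2)) = 1 / (1 + 10^+1.65 + 10^+0.12)
   = 1 / (1 + 44.668 + 1.3183) = 1/46.987 = 0.02128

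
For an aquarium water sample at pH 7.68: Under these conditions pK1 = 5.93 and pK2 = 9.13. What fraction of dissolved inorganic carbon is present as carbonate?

α₂ = 0.0337

α₂ = 1 / (1 + [H⁺]/K2 + [H⁺]²/(K1K2)) = 1 / (1 + 10^+1.45 + 10^-0.30)
   = 1 / (1 + 28.184 + 0.50119) = 1/29.685 = 0.03369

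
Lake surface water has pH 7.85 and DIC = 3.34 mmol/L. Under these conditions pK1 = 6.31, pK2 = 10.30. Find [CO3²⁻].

α₂ = 1 / (1 + [H⁺]/K2 + [H⁺]²/(K1K2)) = 1 / (1 + 10^+2.45 + 10^+0.91)
   = 1 / (1 + 281.84 + 8.1283) = 1/290.97 = 0.003437
[CO3²⁻] = α₂ × DIC = 0.003437 × 3.34 = 0.0115 mmol/L = 11.5 μmol/L

[CO3²⁻] = 11.5 μmol/L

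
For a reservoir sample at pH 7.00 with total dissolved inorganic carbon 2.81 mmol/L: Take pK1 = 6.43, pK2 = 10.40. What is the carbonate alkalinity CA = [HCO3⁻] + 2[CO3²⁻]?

CA = [HCO3⁻] + 2[CO3²⁻] = (α₁ + 2α₂)·DIC
At pH 7.00: [H⁺]/K1 = 10^-0.57 = 0.26915, K2/[H⁺] = 10^-3.40 = 0.00039811
α₁ = 1/(1 + 0.26915 + 0.00039811) = 1/1.2696 = 0.7877; α₂ = α₁·K2/[H⁺] = 0.0003136
α₁ + 2α₂ = 0.7883
CA = 0.7883 × 2.81 = 2.22 mmol/L

CA = 2.22 mmol/L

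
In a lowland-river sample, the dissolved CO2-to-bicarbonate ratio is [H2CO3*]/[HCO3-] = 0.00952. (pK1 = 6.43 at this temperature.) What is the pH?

From K1 = [H⁺][HCO3-]/[H2CO3*]:  pH = pK1 − log₁₀([H2CO3*]/[HCO3-])
log₁₀(0.00952) = -2.021
pH = 6.43 − (-2.021) = 8.45

pH = 8.45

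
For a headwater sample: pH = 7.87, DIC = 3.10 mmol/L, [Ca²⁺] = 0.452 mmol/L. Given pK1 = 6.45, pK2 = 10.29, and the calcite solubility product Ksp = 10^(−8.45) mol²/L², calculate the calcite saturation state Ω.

α₂ = 1 / (1 + [H⁺]/K2 + [H⁺]²/(K1K2)) = 1 / (1 + 10^+2.42 + 10^+1.00)
   = 1 / (1 + 263.03 + 10.000) = 1/274.03 = 0.003649
[CO3²⁻] = α₂ × DIC = 0.003649 × 3.10 = 0.01131 mmol/L = 11.31 μmol/L
Ksp = 10^(−8.45) = 3.548×10^-9
Ω = [Ca²⁺][CO3²⁻]/Ksp = (0.452×10^-3)(1.131×10^-5) / 3.548×10^-9 = 1.44

Ω = 1.44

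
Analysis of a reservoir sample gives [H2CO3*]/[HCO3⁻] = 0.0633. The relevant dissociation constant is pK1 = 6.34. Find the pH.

From K1 = [H⁺][HCO3⁻]/[H2CO3*]:  pH = pK1 − log₁₀([H2CO3*]/[HCO3⁻])
log₁₀(0.0633) = -1.199
pH = 6.34 − (-1.199) = 7.54

pH = 7.54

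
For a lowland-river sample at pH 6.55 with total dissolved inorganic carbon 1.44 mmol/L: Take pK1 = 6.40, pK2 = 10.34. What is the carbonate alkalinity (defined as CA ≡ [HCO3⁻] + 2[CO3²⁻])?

CA = [HCO3⁻] + 2[CO3²⁻] = (α₁ + 2α₂)·DIC
At pH 6.55: [H⁺]/K1 = 10^-0.15 = 0.70795, K2/[H⁺] = 10^-3.79 = 0.00016218
α₁ = 1/(1 + 0.70795 + 0.00016218) = 1/1.7081 = 0.5854; α₂ = α₁·K2/[H⁺] = 9.495×10^-5
α₁ + 2α₂ = 0.5856
CA = 0.5856 × 1.44 = 0.843 mmol/L

CA = 0.843 mmol/L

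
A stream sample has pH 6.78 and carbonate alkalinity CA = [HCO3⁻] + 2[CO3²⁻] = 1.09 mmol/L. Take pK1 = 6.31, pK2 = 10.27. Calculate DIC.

CA = [HCO3⁻] + 2[CO3²⁻] = (α₁ + 2α₂)·DIC
At pH 6.78: [H⁺]/K1 = 10^-0.47 = 0.33884, K2/[H⁺] = 10^-3.49 = 0.00032359
α₁ = 1/(1 + 0.33884 + 0.00032359) = 1/1.3392 = 0.7467; α₂ = α₁·K2/[H⁺] = 0.0002416
α₁ + 2α₂ = 0.7472
DIC = CA / (α₁ + 2α₂) = 1.09 / 0.7472 = 1.46 mmol/L

DIC = 1.46 mmol/L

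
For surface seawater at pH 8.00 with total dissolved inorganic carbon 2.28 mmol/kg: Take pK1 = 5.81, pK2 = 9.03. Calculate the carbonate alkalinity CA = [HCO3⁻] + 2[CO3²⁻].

CA = 2.46 mmol/kg

CA = [HCO3⁻] + 2[CO3²⁻] = (α₁ + 2α₂)·DIC
At pH 8.00: [H⁺]/K1 = 10^-2.19 = 0.0064565, K2/[H⁺] = 10^-1.03 = 0.093325
α₁ = 1/(1 + 0.0064565 + 0.093325) = 1/1.0998 = 0.9093; α₂ = α₁·K2/[H⁺] = 0.08486
α₁ + 2α₂ = 1.0790
CA = 1.0790 × 2.28 = 2.46 mmol/kg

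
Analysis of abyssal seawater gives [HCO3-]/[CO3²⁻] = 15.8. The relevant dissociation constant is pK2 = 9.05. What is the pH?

pH = 7.85

From K2 = [H⁺][CO3²⁻]/[HCO3-]:  pH = pK2 − log₁₀([HCO3-]/[CO3²⁻])
log₁₀(15.8) = +1.199
pH = 9.05 − (+1.199) = 7.85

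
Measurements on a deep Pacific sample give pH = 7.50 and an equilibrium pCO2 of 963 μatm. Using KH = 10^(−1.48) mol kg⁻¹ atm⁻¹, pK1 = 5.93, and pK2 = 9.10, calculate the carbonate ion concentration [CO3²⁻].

[CO2*] = KH · pCO2 = 10^(−1.48) × 963×10^-6 = 3.189×10^-5 mol/kg
α₀ = 1/(1 + K1/[H⁺] + K1K2/[H⁺]²) = 1/(1 + 10^+1.57 + 10^-0.03) = 0.02558
DIC = [CO2*]/α₀ = 3.189×10^-5 / 0.02558 = 1.246 mmol/kg
[CO3²⁻] = α₂·DIC; α₂ = 0.02388, so [CO3²⁻] = 0.02388 × 1.246 = 0.0298 mmol/kg

[CO3²⁻] = 0.0298 mmol/kg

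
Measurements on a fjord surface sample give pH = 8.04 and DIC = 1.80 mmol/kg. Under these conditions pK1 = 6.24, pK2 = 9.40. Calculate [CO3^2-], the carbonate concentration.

[CO3²⁻] = 0.0742 mmol/kg

α₂ = 1 / (1 + [H⁺]/K2 + [H⁺]²/(K1K2)) = 1 / (1 + 10^+1.36 + 10^-0.44)
   = 1 / (1 + 22.909 + 0.36308) = 1/24.272 = 0.04120
[CO3²⁻] = α₂ × DIC = 0.04120 × 1.80 = 0.0742 mmol/kg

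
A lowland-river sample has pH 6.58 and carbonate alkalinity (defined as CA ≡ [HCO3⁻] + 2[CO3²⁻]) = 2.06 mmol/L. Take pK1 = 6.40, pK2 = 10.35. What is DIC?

DIC = 3.42 mmol/L

CA = [HCO3⁻] + 2[CO3²⁻] = (α₁ + 2α₂)·DIC
At pH 6.58: [H⁺]/K1 = 10^-0.18 = 0.66069, K2/[H⁺] = 10^-3.77 = 0.00016982
α₁ = 1/(1 + 0.66069 + 0.00016982) = 1/1.6609 = 0.6021; α₂ = α₁·K2/[H⁺] = 0.0001023
α₁ + 2α₂ = 0.6023
DIC = CA / (α₁ + 2α₂) = 2.06 / 0.6023 = 3.42 mmol/L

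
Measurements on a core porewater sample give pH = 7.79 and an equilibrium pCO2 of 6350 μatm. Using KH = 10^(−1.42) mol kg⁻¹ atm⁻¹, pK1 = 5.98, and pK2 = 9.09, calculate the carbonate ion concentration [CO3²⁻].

[CO2*] = KH · pCO2 = 10^(−1.42) × 6350×10^-6 = 2.414×10^-4 mol/kg
α₀ = 1/(1 + K1/[H⁺] + K1K2/[H⁺]²) = 1/(1 + 10^+1.81 + 10^+0.51) = 0.01453
DIC = [CO2*]/α₀ = 2.414×10^-4 / 0.01453 = 16.61 mmol/kg
[CO3²⁻] = α₂·DIC; α₂ = 0.04703, so [CO3²⁻] = 0.04703 × 16.61 = 0.781 mmol/kg

[CO3²⁻] = 0.781 mmol/kg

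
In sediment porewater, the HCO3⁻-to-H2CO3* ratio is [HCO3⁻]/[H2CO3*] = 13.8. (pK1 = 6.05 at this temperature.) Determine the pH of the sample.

pH = 7.19

From K1 = [H⁺][HCO3⁻]/[H2CO3*]:  pH = pK1 + log₁₀([HCO3⁻]/[H2CO3*])
log₁₀(13.8) = +1.140
pH = 6.05 + (+1.140) = 7.19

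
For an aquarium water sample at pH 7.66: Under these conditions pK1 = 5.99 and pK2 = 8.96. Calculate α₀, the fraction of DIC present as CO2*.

α₀ = 0.0200

α₀ = 1 / (1 + K1/[H⁺] + K1K2/[H⁺]²) = 1 / (1 + 10^+1.67 + 10^+0.37)
   = 1 / (1 + 46.774 + 2.3442) = 1/50.118 = 0.01995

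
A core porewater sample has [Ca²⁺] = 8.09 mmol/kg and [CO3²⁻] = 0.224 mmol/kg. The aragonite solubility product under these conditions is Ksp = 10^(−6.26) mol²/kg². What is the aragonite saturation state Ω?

Ksp = 10^(−6.26) = 5.495×10^-7
Ω = [Ca²⁺][CO3²⁻]/Ksp = (8.09×10^-3)(0.224×10^-3) / 5.495×10^-7 = 3.30

Ω = 3.30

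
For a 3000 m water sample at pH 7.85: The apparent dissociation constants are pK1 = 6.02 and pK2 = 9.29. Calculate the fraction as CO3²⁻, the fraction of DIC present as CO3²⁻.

α₂ = 1 / (1 + [H⁺]/K2 + [H⁺]²/(K1K2)) = 1 / (1 + 10^+1.44 + 10^-0.39)
   = 1 / (1 + 27.542 + 0.40738) = 1/28.950 = 0.03454

α₂ = 0.0345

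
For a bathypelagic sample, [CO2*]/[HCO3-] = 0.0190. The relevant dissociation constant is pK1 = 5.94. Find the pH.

pH = 7.66

From K1 = [H⁺][HCO3-]/[CO2*]:  pH = pK1 − log₁₀([CO2*]/[HCO3-])
log₁₀(0.0190) = -1.721
pH = 5.94 − (-1.721) = 7.66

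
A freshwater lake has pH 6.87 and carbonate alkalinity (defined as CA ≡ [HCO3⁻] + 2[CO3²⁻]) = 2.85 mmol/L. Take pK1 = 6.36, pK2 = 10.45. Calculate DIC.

DIC = 3.73 mmol/L

CA = [HCO3⁻] + 2[CO3²⁻] = (α₁ + 2α₂)·DIC
At pH 6.87: [H⁺]/K1 = 10^-0.51 = 0.30903, K2/[H⁺] = 10^-3.58 = 0.00026303
α₁ = 1/(1 + 0.30903 + 0.00026303) = 1/1.3093 = 0.7638; α₂ = α₁·K2/[H⁺] = 0.0002009
α₁ + 2α₂ = 0.7642
DIC = CA / (α₁ + 2α₂) = 2.85 / 0.7642 = 3.73 mmol/L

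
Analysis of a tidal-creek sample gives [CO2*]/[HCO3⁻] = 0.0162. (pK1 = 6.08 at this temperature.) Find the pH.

From K1 = [H⁺][HCO3⁻]/[CO2*]:  pH = pK1 − log₁₀([CO2*]/[HCO3⁻])
log₁₀(0.0162) = -1.790
pH = 6.08 − (-1.790) = 7.87

pH = 7.87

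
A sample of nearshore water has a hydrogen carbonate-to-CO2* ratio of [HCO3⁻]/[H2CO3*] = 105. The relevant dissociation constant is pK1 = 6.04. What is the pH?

From K1 = [H⁺][HCO3⁻]/[H2CO3*]:  pH = pK1 + log₁₀([HCO3⁻]/[H2CO3*])
log₁₀(105) = +2.021
pH = 6.04 + (+2.021) = 8.06

pH = 8.06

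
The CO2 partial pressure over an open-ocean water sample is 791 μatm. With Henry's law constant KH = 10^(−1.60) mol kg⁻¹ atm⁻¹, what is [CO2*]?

KH = 10^(−1.60) = 2.512×10^-2 mol kg⁻¹ atm⁻¹
[CO2*] = KH · pCO2 = 2.512×10^-2 × 791×10^-6 atm = 1.99×10^-5 mol/kg

[CO2*] = 19.9 μmol/kg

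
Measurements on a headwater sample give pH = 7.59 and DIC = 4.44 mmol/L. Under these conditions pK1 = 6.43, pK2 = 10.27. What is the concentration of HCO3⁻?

[HCO3⁻] = 4.14 mmol/L

α₁ = 1 / (1 + [H⁺]/K1 + K2/[H⁺]) = 1 / (1 + 10^-1.16 + 10^-2.68)
   = 1 / (1 + 0.069183 + 0.0020893) = 1/1.0713 = 0.9335
[HCO3⁻] = α₁ × DIC = 0.9335 × 4.44 = 4.14 mmol/L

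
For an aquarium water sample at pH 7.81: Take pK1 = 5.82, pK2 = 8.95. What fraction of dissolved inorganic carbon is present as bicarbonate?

α₁ = 1 / (1 + [H⁺]/K1 + K2/[H⁺]) = 1 / (1 + 10^-1.99 + 10^-1.14)
   = 1 / (1 + 0.010233 + 0.072444) = 1/1.0827 = 0.9236

α₁ = 0.924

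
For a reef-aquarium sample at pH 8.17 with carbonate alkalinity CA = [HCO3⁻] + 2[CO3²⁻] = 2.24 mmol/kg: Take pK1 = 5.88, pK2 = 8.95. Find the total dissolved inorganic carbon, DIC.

CA = [HCO3⁻] + 2[CO3²⁻] = (α₁ + 2α₂)·DIC
At pH 8.17: [H⁺]/K1 = 10^-2.29 = 0.0051286, K2/[H⁺] = 10^-0.78 = 0.16596
α₁ = 1/(1 + 0.0051286 + 0.16596) = 1/1.1711 = 0.8539; α₂ = α₁·K2/[H⁺] = 0.1417
α₁ + 2α₂ = 1.1373
DIC = CA / (α₁ + 2α₂) = 2.24 / 1.1373 = 1.97 mmol/kg

DIC = 1.97 mmol/kg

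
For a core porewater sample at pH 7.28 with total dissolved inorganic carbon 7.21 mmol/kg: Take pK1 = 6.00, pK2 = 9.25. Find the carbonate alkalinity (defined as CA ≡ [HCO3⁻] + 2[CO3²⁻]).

CA = 6.93 mmol/kg

CA = [HCO3⁻] + 2[CO3²⁻] = (α₁ + 2α₂)·DIC
At pH 7.28: [H⁺]/K1 = 10^-1.28 = 0.052481, K2/[H⁺] = 10^-1.97 = 0.010715
α₁ = 1/(1 + 0.052481 + 0.010715) = 1/1.0632 = 0.9406; α₂ = α₁·K2/[H⁺] = 0.01008
α₁ + 2α₂ = 0.9607
CA = 0.9607 × 7.21 = 6.93 mmol/kg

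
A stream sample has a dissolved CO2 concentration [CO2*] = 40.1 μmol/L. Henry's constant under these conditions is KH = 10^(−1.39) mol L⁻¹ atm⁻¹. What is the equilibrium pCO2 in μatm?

KH = 10^(−1.39) = 4.074×10^-2 mol L⁻¹ atm⁻¹
pCO2 = [CO2*]/KH = 40.1×10^-6 / 4.074×10^-2 = 9.84×10^-4 atm = 984 μatm

pCO2 = 984 μatm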